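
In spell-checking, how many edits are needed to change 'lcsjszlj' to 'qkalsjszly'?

Let D[i][j] be the edit distance between the first i characters of 'lcsjszlj' and the first j characters of 'qkalsjszly', with D[i][0] = i, D[0][j] = j, and D[i][j] = D[i-1][j-1] if the characters match, else 1 + min(D[i-1][j], D[i][j-1], D[i-1][j-1]). Filling the table (rows: prefixes of 'lcsjszlj', columns: prefixes of 'qkalsjszly'):
     ε  q  k  a  l  s  j  s  z  l  y
  ε  0  1  2  3  4  5  6  7  8  9 10
  l  1  1  2  3  3  4  5  6  7  8  9
  c  2  2  2  3  4  4  5  6  7  8  9
  s  3  3  3  3  4  4  5  5  6  7  8
  j  4  4  4  4  4  5  4  5  6  7  8
  s  5  5  5  5  5  4  5  4  5  6  7
  z  6  6  6  6  6  5  5  5  4  5  6
  l  7  7  7  7  6  6  6  6  5  4  5
  j  8  8  8  8  7  7  6  7  6  5  5
The bottom-right entry gives D[8][10] = 5, so no sequence of fewer than 5 edits works. Backtracking through the table gives one optimal edit sequence (5 edits):
  lcsjszlj → qlcsjszlj (ins q @1)
  qlcsjszlj → qklcsjszlj (ins k @2)
  qklcsjszlj → qkacsjszlj (sub l→a @3)
  qkacsjszlj → qkalsjszlj (sub c→l @4)
  qkalsjszlj → qkalsjszly (sub j→y @10)
Edit distance = 5.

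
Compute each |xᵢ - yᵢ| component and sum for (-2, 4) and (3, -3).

Σ|x_i - y_i| = |-2 - 3| + |4 - (-3)| = 5 + 7 = 12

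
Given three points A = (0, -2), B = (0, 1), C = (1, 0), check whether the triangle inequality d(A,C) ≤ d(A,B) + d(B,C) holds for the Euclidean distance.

d(A,B) = √(0² + 3²) = √9 = 3, d(B,C) = √(1² + 1²) = √2 ≈ 1.4142, d(A,C) = √(1² + 2²) = √5 ≈ 2.2361.
d(A,C) ≈ 2.2361 ≤ 3 + 1.4142 = 4.4142. Triangle inequality is satisfied.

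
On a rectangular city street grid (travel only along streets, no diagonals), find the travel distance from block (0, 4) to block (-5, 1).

Σ|x_i - y_i| = |0 - (-5)| + |4 - 1| = 5 + 3 = 8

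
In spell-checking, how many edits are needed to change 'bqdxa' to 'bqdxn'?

Let D[i][j] be the edit distance between the first i characters of 'bqdxa' and the first j characters of 'bqdxn', with D[i][0] = i, D[0][j] = j, and D[i][j] = D[i-1][j-1] if the characters match, else 1 + min(D[i-1][j], D[i][j-1], D[i-1][j-1]). Filling the table (rows: prefixes of 'bqdxa', columns: prefixes of 'bqdxn'):
     ε  b  q  d  x  n
  ε  0  1  2  3  4  5
  b  1  0  1  2  3  4
  q  2  1  0  1  2  3
  d  3  2  1  0  1  2
  x  4  3  2  1  0  1
  a  5  4  3  2  1  1
The bottom-right entry gives D[5][5] = 1, so no sequence of fewer than 1 edit works. Backtracking through the table gives one optimal edit sequence (1 edit):
  bqdxa → bqdxn (sub a→n @5)
Edit distance = 1.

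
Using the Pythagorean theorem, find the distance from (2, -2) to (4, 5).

√(Σ(x_i - y_i)²) = √((2 - 4)² + (-2 - 5)²)
= √((-2)² + (-7)²) = √(4 + 49) = √53 ≈ 7.2801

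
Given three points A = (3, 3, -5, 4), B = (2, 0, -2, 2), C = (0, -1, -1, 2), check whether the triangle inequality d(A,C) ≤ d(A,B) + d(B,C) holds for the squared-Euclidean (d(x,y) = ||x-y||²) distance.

d(A,B) = 1² + 3² + 3² + 2² = 23, d(B,C) = 2² + 1² + 1² + 0² = 6, d(A,C) = 3² + 4² + 4² + 2² = 45.
d(A,C) = 45 > 23 + 6 = 29. Triangle inequality is VIOLATED. (Squared-Euclidean is not a metric — this is a counterexample.)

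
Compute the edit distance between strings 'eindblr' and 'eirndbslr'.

Let D[i][j] be the edit distance between the first i characters of 'eindblr' and the first j characters of 'eirndbslr', with D[i][0] = i, D[0][j] = j, and D[i][j] = D[i-1][j-1] if the characters match, else 1 + min(D[i-1][j], D[i][j-1], D[i-1][j-1]). Filling the table (rows: prefixes of 'eindblr', columns: prefixes of 'eirndbslr'):
     ε  e  i  r  n  d  b  s  l  r
  ε  0  1  2  3  4  5  6  7  8  9
  e  1  0  1  2  3  4  5  6  7  8
  i  2  1  0  1  2  3  4  5  6  7
  n  3  2  1  1  1  2  3  4  5  6
  d  4  3  2  2  2  1  2  3  4  5
  b  5  4  3  3  3  2  1  2  3  4
  l  6  5  4  4  4  3  2  2  2  3
  r  7  6  5  4  5  4  3  3  3  2
The bottom-right entry gives D[7][9] = 2, so no sequence of fewer than 2 edits works. Backtracking through the table gives one optimal edit sequence (2 edits):
  eindblr → eirndblr (ins r @3)
  eirndblr → eirndbslr (ins s @7)
Edit distance = 2.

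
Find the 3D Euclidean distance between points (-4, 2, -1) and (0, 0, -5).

√(Σ(x_i - y_i)²) = √((-4 - 0)² + (2 - 0)² + (-1 - (-5))²)
= √((-4)² + 2² + 4²) = √(16 + 4 + 16) = √36 = 6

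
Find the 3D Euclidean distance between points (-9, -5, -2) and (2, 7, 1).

√(Σ(x_i - y_i)²) = √((-9 - 2)² + (-5 - 7)² + (-2 - 1)²)
= √((-11)² + (-12)² + (-3)²) = √(121 + 144 + 9) = √274 ≈ 16.5529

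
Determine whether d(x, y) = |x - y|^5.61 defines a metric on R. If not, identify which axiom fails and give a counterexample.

No. d(x,y) = |x-y|^5.61 fails the triangle inequality since p = 5.61 > 1. Counterexample: x = 2, y = 5, z = 14. d(x,z) = |2 - 14|^5.61 = 12^5.61 ≈ 1132939.6867, but d(x,y) + d(y,z) = 3^5.61 + 9^5.61 ≈ 474.9526 + 225579.9406 = 226054.8932. Since 1132939.6867 > 226054.8932, the triangle inequality is violated.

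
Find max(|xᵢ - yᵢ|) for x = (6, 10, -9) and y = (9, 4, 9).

max(|x_i - y_i|) = max(|6 - 9|, |10 - 4|, |-9 - 9|) = max(3, 6, 18) = 18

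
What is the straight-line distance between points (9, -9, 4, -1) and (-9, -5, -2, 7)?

√(Σ(x_i - y_i)²) = √((9 - (-9))² + (-9 - (-5))² + (4 - (-2))² + (-1 - 7)²)
= √(18² + (-4)² + 6² + (-8)²) = √(324 + 16 + 36 + 64) = √440 ≈ 20.9762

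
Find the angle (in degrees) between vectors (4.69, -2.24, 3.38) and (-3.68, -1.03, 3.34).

With u = (4.69, -2.24, 3.38), v = (-3.68, -1.03, 3.34):
u·v = 4.69·(-3.68) + (-2.24)·(-1.03) + 3.38·3.34 = (-17.2592) + 2.3072 + 11.2892 = -3.6628.
|u| = √(4.69² + (-2.24)² + 3.38²) = √(21.9961 + 5.0176 + 11.4244) = √38.4381, |v| = √((-3.68)² + (-1.03)² + 3.34²) = √(13.5424 + 1.0609 + 11.1556) = √25.7589.
cos θ = (u·v)/(|u||v|) = -3.6628/(√38.4381·√25.7589) ≈ -0.116404
θ = arccos(-0.116404) ≈ 96.68°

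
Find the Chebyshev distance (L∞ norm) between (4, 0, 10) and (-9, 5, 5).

max(|x_i - y_i|) = max(|4 - (-9)|, |0 - 5|, |10 - 5|) = max(13, 5, 5) = 13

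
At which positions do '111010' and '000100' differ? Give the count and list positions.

Differing positions: 1, 2, 3, 4, 5. Hamming distance = 5.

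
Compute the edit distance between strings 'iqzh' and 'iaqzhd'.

Let D[i][j] be the edit distance between the first i characters of 'iqzh' and the first j characters of 'iaqzhd', with D[i][0] = i, D[0][j] = j, and D[i][j] = D[i-1][j-1] if the characters match, else 1 + min(D[i-1][j], D[i][j-1], D[i-1][j-1]). Filling the table (rows: prefixes of 'iqzh', columns: prefixes of 'iaqzhd'):
     ε  i  a  q  z  h  d
  ε  0  1  2  3  4  5  6
  i  1  0  1  2  3  4  5
  q  2  1  1  1  2  3  4
  z  3  2  2  2  1  2  3
  h  4  3  3  3  2  1  2
The bottom-right entry gives D[4][6] = 2, so no sequence of fewer than 2 edits works. Backtracking through the table gives one optimal edit sequence (2 edits):
  iqzh → iaqzh (ins a @2)
  iaqzh → iaqzhd (ins d @6)
Edit distance = 2.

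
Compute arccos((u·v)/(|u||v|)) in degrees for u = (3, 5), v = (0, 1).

With u = (3, 5), v = (0, 1):
u·v = 3·0 + 5·1 = 0 + 5 = 5.
|u| = √(3² + 5²) = √34, |v| = √(0² + 1²) = √1, so |u||v| = √(34·1) = √34.
cos θ = (u·v)/(|u||v|) = 5/√34 ≈ 0.857493
θ = arccos(0.857493) ≈ 30.96°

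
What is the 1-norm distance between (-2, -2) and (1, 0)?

Σ|x_i - y_i| = |-2 - 1| + |-2 - 0| = 3 + 2 = 5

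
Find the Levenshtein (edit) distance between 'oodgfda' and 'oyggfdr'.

Let D[i][j] be the edit distance between the first i characters of 'oodgfda' and the first j characters of 'oyggfdr', with D[i][0] = i, D[0][j] = j, and D[i][j] = D[i-1][j-1] if the characters match, else 1 + min(D[i-1][j], D[i][j-1], D[i-1][j-1]). Filling the table (rows: prefixes of 'oodgfda', columns: prefixes of 'oyggfdr'):
     ε  o  y  g  g  f  d  r
  ε  0  1  2  3  4  5  6  7
  o  1  0  1  2  3  4  5  6
  o  2  1  1  2  3  4  5  6
  d  3  2  2  2  3  4  4  5
  g  4  3  3  2  2  3  4  5
  f  5  4  4  3  3  2  3  4
  d  6  5  5  4  4  3  2  3
  a  7  6  6  5  5  4  3  3
The bottom-right entry gives D[7][7] = 3, so no sequence of fewer than 3 edits works. Backtracking through the table gives one optimal edit sequence (3 edits):
  oodgfda → oydgfda (sub o→y @2)
  oydgfda → oyggfda (sub d→g @3)
  oyggfda → oyggfdr (sub a→r @7)
Edit distance = 3.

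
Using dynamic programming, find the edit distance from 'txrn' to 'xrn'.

Let D[i][j] be the edit distance between the first i characters of 'txrn' and the first j characters of 'xrn', with D[i][0] = i, D[0][j] = j, and D[i][j] = D[i-1][j-1] if the characters match, else 1 + min(D[i-1][j], D[i][j-1], D[i-1][j-1]). Filling the table (rows: prefixes of 'txrn', columns: prefixes of 'xrn'):
     ε  x  r  n
  ε  0  1  2  3
  t  1  1  2  3
  x  2  1  2  3
  r  3  2  1  2
  n  4  3  2  1
The bottom-right entry gives D[4][3] = 1, so no sequence of fewer than 1 edit works. Backtracking through the table gives one optimal edit sequence (1 edit):
  txrn → xrn (del t @1)
Edit distance = 1.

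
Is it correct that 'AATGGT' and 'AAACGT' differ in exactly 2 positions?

Differing positions: 3, 4. Hamming distance = 2, so the claim is true.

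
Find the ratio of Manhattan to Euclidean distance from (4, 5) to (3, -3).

L1 = |4 - 3| + |5 - (-3)| = 1 + 8 = 9
L2 = √(1² + 8²) = √65 ≈ 8.0623
L1 ≥ L2 always (equality iff movement is along one axis); L1 > L2 here.
Ratio L1/L2 = 9/√65 ≈ 1.1163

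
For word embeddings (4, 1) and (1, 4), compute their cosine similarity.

With u = (4, 1), v = (1, 4):
u·v = 4·1 + 1·4 = 4 + 4 = 8.
|u| = √(4² + 1²) = √17, |v| = √(1² + 4²) = √17, so |u||v| = √(17·17) = √289 = 17.
cos θ = (u·v)/(|u||v|) = 8/17 ≈ 0.4706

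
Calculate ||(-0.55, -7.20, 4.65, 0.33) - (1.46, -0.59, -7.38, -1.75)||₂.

√(Σ(x_i - y_i)²) = √((-0.55 - 1.46)² + (-7.2 - (-0.59))² + (4.65 - (-7.38))² + (0.33 - (-1.75))²)
= √((-2.01)² + (-6.61)² + 12.03² + 2.08²) = √(4.0401 + 43.6921 + 144.7209 + 4.3264) = √196.7795 ≈ 14.0278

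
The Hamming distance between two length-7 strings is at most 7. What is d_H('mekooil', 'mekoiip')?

Differing positions: 5, 7. Hamming distance = 2. The maximum possible Hamming distance for length-7 strings is 7, so d_H/7 = 2/7 ≈ 0.2857.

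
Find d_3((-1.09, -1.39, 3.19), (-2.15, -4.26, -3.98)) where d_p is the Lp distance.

(Σ|x_i - y_i|^3)^(1/3) = (|-1.09 - (-2.15)|^3 + |-1.39 - (-4.26)|^3 + |3.19 - (-3.98)|^3)^(1/3)
= (1.06^3 + 2.87^3 + 7.17^3)^(1/3) ≈ (1.191 + 23.6399 + 368.6018)^(1/3) = (393.4327)^(1/3) ≈ 7.3275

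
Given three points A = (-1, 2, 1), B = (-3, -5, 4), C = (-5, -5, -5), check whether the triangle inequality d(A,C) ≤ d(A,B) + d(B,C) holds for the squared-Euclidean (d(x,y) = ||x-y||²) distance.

d(A,B) = 2² + 7² + 3² = 62, d(B,C) = 2² + 0² + 9² = 85, d(A,C) = 4² + 7² + 6² = 101.
d(A,C) = 101 ≤ 62 + 85 = 147. Triangle inequality is satisfied.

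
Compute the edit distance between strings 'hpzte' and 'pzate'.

Let D[i][j] be the edit distance between the first i characters of 'hpzte' and the first j characters of 'pzate', with D[i][0] = i, D[0][j] = j, and D[i][j] = D[i-1][j-1] if the characters match, else 1 + min(D[i-1][j], D[i][j-1], D[i-1][j-1]). Filling the table (rows: prefixes of 'hpzte', columns: prefixes of 'pzate'):
     ε  p  z  a  t  e
  ε  0  1  2  3  4  5
  h  1  1  2  3  4  5
  p  2  1  2  3  4  5
  z  3  2  1  2  3  4
  t  4  3  2  2  2  3
  e  5  4  3  3  3  2
The bottom-right entry gives D[5][5] = 2, so no sequence of fewer than 2 edits works. Backtracking through the table gives one optimal edit sequence (2 edits):
  hpzte → pzte (del h @1)
  pzte → pzate (ins a @3)
Edit distance = 2.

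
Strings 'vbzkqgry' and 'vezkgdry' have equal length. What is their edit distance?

Let D[i][j] be the edit distance between the first i characters of 'vbzkqgry' and the first j characters of 'vezkgdry', with D[i][0] = i, D[0][j] = j, and D[i][j] = D[i-1][j-1] if the characters match, else 1 + min(D[i-1][j], D[i][j-1], D[i-1][j-1]). Filling the table (rows: prefixes of 'vbzkqgry', columns: prefixes of 'vezkgdry'):
     ε  v  e  z  k  g  d  r  y
  ε  0  1  2  3  4  5  6  7  8
  v  1  0  1  2  3  4  5  6  7
  b  2  1  1  2  3  4  5  6  7
  z  3  2  2  1  2  3  4  5  6
  k  4  3  3  2  1  2  3  4  5
  q  5  4  4  3  2  2  3  4  5
  g  6  5  5  4  3  2  3  4  5
  r  7  6  6  5  4  3  3  3  4
  y  8  7  7  6  5  4  4  4  3
The bottom-right entry gives D[8][8] = 3, so no sequence of fewer than 3 edits works. Backtracking through the table gives one optimal edit sequence (3 edits):
  vbzkqgry → vezkqgry (sub b→e @2)
  vezkqgry → vezkggry (sub q→g @5)
  vezkggry → vezkgdry (sub g→d @6)
Edit distance = 3.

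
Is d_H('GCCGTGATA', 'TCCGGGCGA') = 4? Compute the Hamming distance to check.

Differing positions: 1, 5, 7, 8. Hamming distance = 4, so the claim is true.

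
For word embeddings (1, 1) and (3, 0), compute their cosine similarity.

With u = (1, 1), v = (3, 0):
u·v = 1·3 + 1·0 = 3 + 0 = 3.
|u| = √(1² + 1²) = √2, |v| = √(3² + 0²) = √9, so |u||v| = √(2·9) = √18.
cos θ = (u·v)/(|u||v|) = 3/√18 ≈ 0.7071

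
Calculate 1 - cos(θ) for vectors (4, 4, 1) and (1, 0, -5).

With u = (4, 4, 1), v = (1, 0, -5):
u·v = 4·1 + 4·0 + 1·(-5) = 4 + 0 + (-5) = -1.
|u| = √(4² + 4² + 1²) = √33, |v| = √(1² + 0² + (-5)²) = √26, so |u||v| = √(33·26) = √858.
cos θ = (u·v)/(|u||v|) = -1/√858 ≈ -0.0341
Cosine distance = 1 - cos θ ≈ 1 - (-0.0341) = 1.0341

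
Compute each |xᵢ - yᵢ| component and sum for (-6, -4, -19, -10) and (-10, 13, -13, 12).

Σ|x_i - y_i| = |-6 - (-10)| + |-4 - 13| + |-19 - (-13)| + |-10 - 12| = 4 + 17 + 6 + 22 = 49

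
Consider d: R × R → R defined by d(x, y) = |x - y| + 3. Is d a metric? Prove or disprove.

No. d fails identity of indiscernibles (specifically d(x,x) = 0): d(-6, -6) = |-6 - (-6)| + 3 = 0 + 3 = 3 ≠ 0.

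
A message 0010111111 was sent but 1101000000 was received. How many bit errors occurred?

Differing positions: 1, 2, 3, 4, 5, 6, 7, 8, 9, 10. Hamming distance = 10.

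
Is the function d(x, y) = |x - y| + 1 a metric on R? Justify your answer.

No. d fails identity of indiscernibles (specifically d(x,x) = 0): d(-4, -4) = |-4 - (-4)| + 1 = 0 + 1 = 1 ≠ 0.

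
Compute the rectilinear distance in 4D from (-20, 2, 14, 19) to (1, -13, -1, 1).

Σ|x_i - y_i| = |-20 - 1| + |2 - (-13)| + |14 - (-1)| + |19 - 1| = 21 + 15 + 15 + 18 = 69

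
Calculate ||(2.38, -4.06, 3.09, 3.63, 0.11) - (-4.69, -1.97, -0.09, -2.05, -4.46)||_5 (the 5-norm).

(Σ|x_i - y_i|^5)^(1/5) = (|2.38 - (-4.69)|^5 + |-4.06 - (-1.97)|^5 + |3.09 - (-0.09)|^5 + |3.63 - (-2.05)|^5 + |0.11 - (-4.46)|^5)^(1/5)
= (7.07^5 + 2.09^5 + 3.18^5 + 5.68^5 + 4.57^5)^(1/5) ≈ (17664.3259 + 39.8778 + 325.1888 + 5912.0987 + 1993.3382)^(1/5) = (25934.8294)^(1/5) ≈ 7.6344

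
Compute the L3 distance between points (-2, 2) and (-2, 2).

(Σ|x_i - y_i|^3)^(1/3) = (|-2 - (-2)|^3 + |2 - 2|^3)^(1/3)
= (0^3 + 0^3)^(1/3) = (0 + 0)^(1/3) = (0)^(1/3) = 0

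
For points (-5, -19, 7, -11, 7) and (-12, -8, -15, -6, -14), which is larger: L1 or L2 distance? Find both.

L1 = |-5 - (-12)| + |-19 - (-8)| + |7 - (-15)| + |-11 - (-6)| + |7 - (-14)| = 7 + 11 + 22 + 5 + 21 = 66
L2 = √(7² + 11² + 22² + 5² + 21²) = √1120 ≈ 33.4664
L1 ≥ L2 always (equality iff movement is along one axis); L1 > L2 here.
Ratio L1/L2 = 66/√1120 ≈ 1.9721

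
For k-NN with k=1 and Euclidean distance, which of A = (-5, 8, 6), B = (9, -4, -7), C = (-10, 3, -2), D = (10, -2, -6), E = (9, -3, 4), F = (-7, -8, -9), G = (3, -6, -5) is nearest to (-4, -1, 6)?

Distances: d(A) ≈ 9.0554, d(B) ≈ 18.6279, d(C) ≈ 10.7703, d(D) ≈ 18.4662, d(E) ≈ 13.3041, d(F) ≈ 16.8226, d(G) ≈ 13.9642. Nearest: A = (-5, 8, 6) with distance 9.0554.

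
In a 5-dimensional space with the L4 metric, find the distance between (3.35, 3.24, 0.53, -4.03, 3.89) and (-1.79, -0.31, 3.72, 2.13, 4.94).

(Σ|x_i - y_i|^4)^(1/4) = (|3.35 - (-1.79)|^4 + |3.24 - (-0.31)|^4 + |0.53 - 3.72|^4 + |-4.03 - 2.13|^4 + |3.89 - 4.94|^4)^(1/4)
= (5.14^4 + 3.55^4 + 3.19^4 + 6.16^4 + 1.05^4)^(1/4) ≈ (697.9953 + 158.823 + 103.553 + 1439.8686 + 1.2155)^(1/4) = (2401.4554)^(1/4) ≈ 7.0003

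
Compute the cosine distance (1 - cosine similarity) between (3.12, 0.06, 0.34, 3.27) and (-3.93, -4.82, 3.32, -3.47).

With u = (3.12, 0.06, 0.34, 3.27), v = (-3.93, -4.82, 3.32, -3.47):
u·v = 3.12·(-3.93) + 0.06·(-4.82) + 0.34·3.32 + 3.27·(-3.47) = (-12.2616) + (-0.2892) + 1.1288 + (-11.3469) = -22.7689.
|u| = √(3.12² + 0.06² + 0.34² + 3.27²) = √(9.7344 + 0.0036 + 0.1156 + 10.6929) = √20.5465, |v| = √((-3.93)² + (-4.82)² + 3.32² + (-3.47)²) = √(15.4449 + 23.2324 + 11.0224 + 12.0409) = √61.7406.
cos θ = (u·v)/(|u||v|) = -22.7689/(√20.5465·√61.7406) ≈ -0.6393
Cosine distance = 1 - cos θ ≈ 1 - (-0.6393) = 1.6393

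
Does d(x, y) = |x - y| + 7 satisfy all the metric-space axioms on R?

No. d fails identity of indiscernibles (specifically d(x,x) = 0): d(-8, -8) = |-8 - (-8)| + 7 = 0 + 7 = 7 ≠ 0.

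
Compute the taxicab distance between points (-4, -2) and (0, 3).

Σ|x_i - y_i| = |-4 - 0| + |-2 - 3| = 4 + 5 = 9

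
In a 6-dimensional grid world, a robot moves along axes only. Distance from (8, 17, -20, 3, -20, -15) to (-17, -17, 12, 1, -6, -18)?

Σ|x_i - y_i| = |8 - (-17)| + |17 - (-17)| + |-20 - 12| + |3 - 1| + |-20 - (-6)| + |-15 - (-18)| = 25 + 34 + 32 + 2 + 14 + 3 = 110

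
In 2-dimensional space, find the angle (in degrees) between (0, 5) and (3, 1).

With u = (0, 5), v = (3, 1):
u·v = 0·3 + 5·1 = 0 + 5 = 5.
|u| = √(0² + 5²) = √25, |v| = √(3² + 1²) = √10, so |u||v| = √(25·10) = √250.
cos θ = (u·v)/(|u||v|) = 5/√250 ≈ 0.316228
θ = arccos(0.316228) ≈ 71.57°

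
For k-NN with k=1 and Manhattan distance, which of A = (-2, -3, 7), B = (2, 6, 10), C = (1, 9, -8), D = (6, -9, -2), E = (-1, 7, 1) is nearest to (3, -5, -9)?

Distances: d(A) = 23, d(B) = 31, d(C) = 17, d(D) = 14, d(E) = 26. Nearest: D = (6, -9, -2) with distance 14.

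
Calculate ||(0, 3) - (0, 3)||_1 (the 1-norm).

Σ|x_i - y_i| = |0 - 0| + |3 - 3| = 0 + 0 = 0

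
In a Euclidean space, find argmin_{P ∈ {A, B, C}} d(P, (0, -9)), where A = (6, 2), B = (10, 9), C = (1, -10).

Distances: d(A) ≈ 12.53, d(B) ≈ 20.5913, d(C) ≈ 1.4142. Nearest: C = (1, -10) with distance 1.4142.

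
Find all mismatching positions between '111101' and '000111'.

Differing positions: 1, 2, 3, 5. Hamming distance = 4.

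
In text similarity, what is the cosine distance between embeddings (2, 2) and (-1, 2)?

With u = (2, 2), v = (-1, 2):
u·v = 2·(-1) + 2·2 = (-2) + 4 = 2.
|u| = √(2² + 2²) = √8, |v| = √((-1)² + 2²) = √5, so |u||v| = √(8·5) = √40.
cos θ = (u·v)/(|u||v|) = 2/√40 ≈ 0.3162
Cosine distance = 1 - cos θ ≈ 1 - 0.3162 = 0.6838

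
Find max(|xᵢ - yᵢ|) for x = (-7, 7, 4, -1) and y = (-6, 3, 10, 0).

max(|x_i - y_i|) = max(|-7 - (-6)|, |7 - 3|, |4 - 10|, |-1 - 0|) = max(1, 4, 6, 1) = 6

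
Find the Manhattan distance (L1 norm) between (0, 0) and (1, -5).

Σ|x_i - y_i| = |0 - 1| + |0 - (-5)| = 1 + 5 = 6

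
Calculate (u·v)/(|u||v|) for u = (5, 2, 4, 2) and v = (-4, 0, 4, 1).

With u = (5, 2, 4, 2), v = (-4, 0, 4, 1):
u·v = 5·(-4) + 2·0 + 4·4 + 2·1 = (-20) + 0 + 16 + 2 = -2.
|u| = √(5² + 2² + 4² + 2²) = √49, |v| = √((-4)² + 0² + 4² + 1²) = √33, so |u||v| = √(49·33) = √1617.
cos θ = (u·v)/(|u||v|) = -2/√1617 ≈ -0.0497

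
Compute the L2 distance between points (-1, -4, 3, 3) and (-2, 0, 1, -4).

(Σ|x_i - y_i|^2)^(1/2) = (|-1 - (-2)|^2 + |-4 - 0|^2 + |3 - 1|^2 + |3 - (-4)|^2)^(1/2)
= (1^2 + 4^2 + 2^2 + 7^2)^(1/2) = (1 + 16 + 4 + 49)^(1/2) = (70)^(1/2) ≈ 8.3666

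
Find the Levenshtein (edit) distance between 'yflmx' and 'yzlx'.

Let D[i][j] be the edit distance between the first i characters of 'yflmx' and the first j characters of 'yzlx', with D[i][0] = i, D[0][j] = j, and D[i][j] = D[i-1][j-1] if the characters match, else 1 + min(D[i-1][j], D[i][j-1], D[i-1][j-1]). Filling the table (rows: prefixes of 'yflmx', columns: prefixes of 'yzlx'):
     ε  y  z  l  x
  ε  0  1  2  3  4
  y  1  0  1  2  3
  f  2  1  1  2  3
  l  3  2  2  1  2
  m  4  3  3  2  2
  x  5  4  4  3  2
The bottom-right entry gives D[5][4] = 2, so no sequence of fewer than 2 edits works. Backtracking through the table gives one optimal edit sequence (2 edits):
  yflmx → yzlmx (sub f→z @2)
  yzlmx → yzlx (del m @4)
Edit distance = 2.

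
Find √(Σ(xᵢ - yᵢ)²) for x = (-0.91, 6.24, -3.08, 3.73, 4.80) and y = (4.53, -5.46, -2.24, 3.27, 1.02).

√(Σ(x_i - y_i)²) = √((-0.91 - 4.53)² + (6.24 - (-5.46))² + (-3.08 - (-2.24))² + (3.73 - 3.27)² + (4.8 - 1.02)²)
= √((-5.44)² + 11.7² + (-0.84)² + 0.46² + 3.78²) = √(29.5936 + 136.89 + 0.7056 + 0.2116 + 14.2884) = √181.6892 ≈ 13.4792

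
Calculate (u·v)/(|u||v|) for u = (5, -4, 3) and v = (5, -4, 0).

With u = (5, -4, 3), v = (5, -4, 0):
u·v = 5·5 + (-4)·(-4) + 3·0 = 25 + 16 + 0 = 41.
|u| = √(5² + (-4)² + 3²) = √50, |v| = √(5² + (-4)² + 0²) = √41, so |u||v| = √(50·41) = √2050.
cos θ = (u·v)/(|u||v|) = 41/√2050 ≈ 0.9055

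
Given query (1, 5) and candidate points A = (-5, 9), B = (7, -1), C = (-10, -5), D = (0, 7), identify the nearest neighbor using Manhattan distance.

Distances: d(A) = 10, d(B) = 12, d(C) = 21, d(D) = 3. Nearest: D = (0, 7) with distance 3.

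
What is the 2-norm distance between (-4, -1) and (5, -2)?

(Σ|x_i - y_i|^2)^(1/2) = (|-4 - 5|^2 + |-1 - (-2)|^2)^(1/2)
= (9^2 + 1^2)^(1/2) = (81 + 1)^(1/2) = (82)^(1/2) ≈ 9.0554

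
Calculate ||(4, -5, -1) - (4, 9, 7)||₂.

√(Σ(x_i - y_i)²) = √((4 - 4)² + (-5 - 9)² + (-1 - 7)²)
= √(0² + (-14)² + (-8)²) = √(0 + 196 + 64) = √260 ≈ 16.1245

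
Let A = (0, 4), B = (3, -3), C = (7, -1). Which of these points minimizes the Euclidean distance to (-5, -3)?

Distances: d(A) ≈ 8.6023, d(B) = 8, d(C) ≈ 12.1655. Nearest: B = (3, -3) with distance 8.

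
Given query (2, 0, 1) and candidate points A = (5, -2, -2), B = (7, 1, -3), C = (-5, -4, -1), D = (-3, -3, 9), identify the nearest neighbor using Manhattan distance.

Distances: d(A) = 8, d(B) = 10, d(C) = 13, d(D) = 16. Nearest: A = (5, -2, -2) with distance 8.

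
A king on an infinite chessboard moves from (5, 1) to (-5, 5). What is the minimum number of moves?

max(|x_i - y_i|) = max(|5 - (-5)|, |1 - 5|) = max(10, 4) = 10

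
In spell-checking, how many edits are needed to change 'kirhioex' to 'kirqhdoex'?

Let D[i][j] be the edit distance between the first i characters of 'kirhioex' and the first j characters of 'kirqhdoex', with D[i][0] = i, D[0][j] = j, and D[i][j] = D[i-1][j-1] if the characters match, else 1 + min(D[i-1][j], D[i][j-1], D[i-1][j-1]). Filling the table (rows: prefixes of 'kirhioex', columns: prefixes of 'kirqhdoex'):
     ε  k  i  r  q  h  d  o  e  x
  ε  0  1  2  3  4  5  6  7  8  9
  k  1  0  1  2  3  4  5  6  7  8
  i  2  1  0  1  2  3  4  5  6  7
  r  3  2  1  0  1  2  3  4  5  6
  h  4  3  2  1  1  1  2  3  4  5
  i  5  4  3  2  2  2  2  3  4  5
  o  6  5  4  3  3  3  3  2  3  4
  e  7  6  5  4  4  4  4  3  2  3
  x  8  7  6  5  5  5  5  4  3  2
The bottom-right entry gives D[8][9] = 2, so no sequence of fewer than 2 edits works. Backtracking through the table gives one optimal edit sequence (2 edits):
  kirhioex → kirqhioex (ins q @4)
  kirqhioex → kirqhdoex (sub i→d @6)
Edit distance = 2.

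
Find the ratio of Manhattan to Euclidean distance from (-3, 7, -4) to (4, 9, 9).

L1 = |-3 - 4| + |7 - 9| + |-4 - 9| = 7 + 2 + 13 = 22
L2 = √(7² + 2² + 13²) = √222 ≈ 14.8997
L1 ≥ L2 always (equality iff movement is along one axis); L1 > L2 here.
Ratio L1/L2 = 22/√222 ≈ 1.4765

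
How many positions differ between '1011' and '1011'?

Differing positions: none. Hamming distance = 0.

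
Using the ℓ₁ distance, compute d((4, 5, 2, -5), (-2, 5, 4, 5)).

Σ|x_i - y_i| = |4 - (-2)| + |5 - 5| + |2 - 4| + |-5 - 5| = 6 + 0 + 2 + 10 = 18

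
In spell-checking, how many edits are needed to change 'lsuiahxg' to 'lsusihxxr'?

Let D[i][j] be the edit distance between the first i characters of 'lsuiahxg' and the first j characters of 'lsusihxxr', with D[i][0] = i, D[0][j] = j, and D[i][j] = D[i-1][j-1] if the characters match, else 1 + min(D[i-1][j], D[i][j-1], D[i-1][j-1]). Filling the table (rows: prefixes of 'lsuiahxg', columns: prefixes of 'lsusihxxr'):
     ε  l  s  u  s  i  h  x  x  r
  ε  0  1  2  3  4  5  6  7  8  9
  l  1  0  1  2  3  4  5  6  7  8
  s  2  1  0  1  2  3  4  5  6  7
  u  3  2  1  0  1  2  3  4  5  6
  i  4  3  2  1  1  1  2  3  4  5
  a  5  4  3  2  2  2  2  3  4  5
  h  6  5  4  3  3  3  2  3  4  5
  x  7  6  5  4  4  4  3  2  3  4
  g  8  7  6  5  5  5  4  3  3  4
The bottom-right entry gives D[8][9] = 4, so no sequence of fewer than 4 edits works. Backtracking through the table gives one optimal edit sequence (4 edits):
  lsuiahxg → lsusiahxg (ins s @4)
  lsusiahxg → lsusihhxg (sub a→h @6)
  lsusihhxg → lsusihxxg (sub h→x @7)
  lsusihxxg → lsusihxxr (sub g→r @9)
Edit distance = 4.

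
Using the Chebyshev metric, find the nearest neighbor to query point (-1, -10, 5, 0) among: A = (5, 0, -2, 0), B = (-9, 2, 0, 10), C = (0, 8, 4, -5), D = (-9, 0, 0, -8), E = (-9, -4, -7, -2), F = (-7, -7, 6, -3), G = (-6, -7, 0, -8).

Distances: d(A) = 10, d(B) = 12, d(C) = 18, d(D) = 10, d(E) = 12, d(F) = 6, d(G) = 8. Nearest: F = (-7, -7, 6, -3) with distance 6.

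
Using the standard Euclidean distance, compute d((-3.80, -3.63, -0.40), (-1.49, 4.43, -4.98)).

(Σ|x_i - y_i|^2)^(1/2) = (|-3.8 - (-1.49)|^2 + |-3.63 - 4.43|^2 + |-0.4 - (-4.98)|^2)^(1/2)
= (2.31^2 + 8.06^2 + 4.58^2)^(1/2) = (5.3361 + 64.9636 + 20.9764)^(1/2) = (91.2761)^(1/2) ≈ 9.5539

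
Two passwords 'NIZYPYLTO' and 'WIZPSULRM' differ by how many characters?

Differing positions: 1, 4, 5, 6, 8, 9. Hamming distance = 6.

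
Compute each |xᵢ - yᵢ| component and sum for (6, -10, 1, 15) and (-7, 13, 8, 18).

Σ|x_i - y_i| = |6 - (-7)| + |-10 - 13| + |1 - 8| + |15 - 18| = 13 + 23 + 7 + 3 = 46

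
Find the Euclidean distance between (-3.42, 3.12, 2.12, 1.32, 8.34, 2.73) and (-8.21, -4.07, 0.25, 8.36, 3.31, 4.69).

√(Σ(x_i - y_i)²) = √((-3.42 - (-8.21))² + (3.12 - (-4.07))² + (2.12 - 0.25)² + (1.32 - 8.36)² + (8.34 - 3.31)² + (2.73 - 4.69)²)
= √(4.79² + 7.19² + 1.87² + (-7.04)² + 5.03² + (-1.96)²) = √(22.9441 + 51.6961 + 3.4969 + 49.5616 + 25.3009 + 3.8416) = √156.8412 ≈ 12.5236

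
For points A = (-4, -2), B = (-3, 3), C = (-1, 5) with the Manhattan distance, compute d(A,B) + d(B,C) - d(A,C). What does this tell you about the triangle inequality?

d(A,B) = 1 + 5 = 6, d(B,C) = 2 + 2 = 4, d(A,C) = 3 + 7 = 10.
d(A,B) + d(B,C) - d(A,C) = 6 + 4 - 10 = 10 - 10 = 0. This is ≥ 0, so the triangle inequality holds for these points.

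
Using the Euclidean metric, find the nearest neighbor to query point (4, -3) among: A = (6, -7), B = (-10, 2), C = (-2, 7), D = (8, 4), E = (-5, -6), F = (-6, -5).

Distances: d(A) ≈ 4.4721, d(B) ≈ 14.8661, d(C) ≈ 11.6619, d(D) ≈ 8.0623, d(E) ≈ 9.4868, d(F) ≈ 10.198. Nearest: A = (6, -7) with distance 4.4721.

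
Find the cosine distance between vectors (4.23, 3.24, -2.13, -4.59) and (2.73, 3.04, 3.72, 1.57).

With u = (4.23, 3.24, -2.13, -4.59), v = (2.73, 3.04, 3.72, 1.57):
u·v = 4.23·2.73 + 3.24·3.04 + (-2.13)·3.72 + (-4.59)·1.57 = 11.5479 + 9.8496 + (-7.9236) + (-7.2063) = 6.2676.
|u| = √(4.23² + 3.24² + (-2.13)² + (-4.59)²) = √(17.8929 + 10.4976 + 4.5369 + 21.0681) = √53.9955, |v| = √(2.73² + 3.04² + 3.72² + 1.57²) = √(7.4529 + 9.2416 + 13.8384 + 2.4649) = √32.9978.
cos θ = (u·v)/(|u||v|) = 6.2676/(√53.9955·√32.9978) ≈ 0.1485
Cosine distance = 1 - cos θ ≈ 1 - 0.1485 = 0.8515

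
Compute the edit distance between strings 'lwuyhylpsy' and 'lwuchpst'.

Let D[i][j] be the edit distance between the first i characters of 'lwuyhylpsy' and the first j characters of 'lwuchpst', with D[i][0] = i, D[0][j] = j, and D[i][j] = D[i-1][j-1] if the characters match, else 1 + min(D[i-1][j], D[i][j-1], D[i-1][j-1]). Filling the table (rows: prefixes of 'lwuyhylpsy', columns: prefixes of 'lwuchpst'):
     ε  l  w  u  c  h  p  s  t
  ε  0  1  2  3  4  5  6  7  8
  l  1  0  1  2  3  4  5  6  7
  w  2  1  0  1  2  3  4  5  6
  u  3  2  1  0  1  2  3  4  5
  y  4  3  2  1  1  2  3  4  5
  h  5  4  3  2  2  1  2  3  4
  y  6  5  4  3  3  2  2  3  4
  l  7  6  5  4  4  3  3  3  4
  p  8  7  6  5  5  4  3  4  4
  s  9  8  7  6  6  5  4  3  4
  y 10  9  8  7  7  6  5  4  4
The bottom-right entry gives D[10][8] = 4, so no sequence of fewer than 4 edits works. Backtracking through the table gives one optimal edit sequence (4 edits):
  lwuyhylpsy → lwuchylpsy (sub y→c @4)
  lwuchylpsy → lwuchlpsy (del y @6)
  lwuchlpsy → lwuchpsy (del l @6)
  lwuchpsy → lwuchpst (sub y→t @8)
Edit distance = 4.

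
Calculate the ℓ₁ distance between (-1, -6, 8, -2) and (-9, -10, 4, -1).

Σ|x_i - y_i| = |-1 - (-9)| + |-6 - (-10)| + |8 - 4| + |-2 - (-1)| = 8 + 4 + 4 + 1 = 17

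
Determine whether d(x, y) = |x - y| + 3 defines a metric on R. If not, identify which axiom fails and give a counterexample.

No. d fails identity of indiscernibles (specifically d(x,x) = 0): d(0, 0) = |0 - 0| + 3 = 0 + 3 = 3 ≠ 0.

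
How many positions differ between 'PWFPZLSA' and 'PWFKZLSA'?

Differing positions: 4. Hamming distance = 1.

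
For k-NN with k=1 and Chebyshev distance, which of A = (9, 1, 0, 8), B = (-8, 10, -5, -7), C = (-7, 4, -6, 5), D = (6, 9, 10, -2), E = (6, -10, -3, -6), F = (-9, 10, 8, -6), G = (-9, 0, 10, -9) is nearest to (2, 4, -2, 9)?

Distances: d(A) = 7, d(B) = 16, d(C) = 9, d(D) = 12, d(E) = 15, d(F) = 15, d(G) = 18. Nearest: A = (9, 1, 0, 8) with distance 7.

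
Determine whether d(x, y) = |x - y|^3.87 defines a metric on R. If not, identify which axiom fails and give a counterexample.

No. d(x,y) = |x-y|^3.87 fails the triangle inequality since p = 3.87 > 1. Counterexample: x = -5, y = 4, z = 8. d(x,z) = |-5 - 8|^3.87 = 13^3.87 ≈ 20462.5981, but d(x,y) + d(y,z) = 9^3.87 + 4^3.87 ≈ 4930.8128 + 213.7825 = 5144.5953. Since 20462.5981 > 5144.5953, the triangle inequality is violated.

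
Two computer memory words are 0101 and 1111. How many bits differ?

Differing positions: 1, 3. Hamming distance = 2.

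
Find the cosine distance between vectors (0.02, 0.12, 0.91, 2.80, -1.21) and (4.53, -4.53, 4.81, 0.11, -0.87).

With u = (0.02, 0.12, 0.91, 2.80, -1.21), v = (4.53, -4.53, 4.81, 0.11, -0.87):
u·v = 0.02·4.53 + 0.12·(-4.53) + 0.91·4.81 + 2.8·0.11 + (-1.21)·(-0.87) = 0.0906 + (-0.5436) + 4.3771 + 0.308 + 1.0527 = 5.2848.
|u| = √(0.02² + 0.12² + 0.91² + 2.8² + (-1.21)²) = √(0.0004 + 0.0144 + 0.8281 + 7.84 + 1.4641) = √10.147, |v| = √(4.53² + (-4.53)² + 4.81² + 0.11² + (-0.87)²) = √(20.5209 + 20.5209 + 23.1361 + 0.0121 + 0.7569) = √64.9469.
cos θ = (u·v)/(|u||v|) = 5.2848/(√10.147·√64.9469) ≈ 0.2059
Cosine distance = 1 - cos θ ≈ 1 - 0.2059 = 0.7941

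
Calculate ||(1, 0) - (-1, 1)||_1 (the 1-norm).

Σ|x_i - y_i| = |1 - (-1)| + |0 - 1| = 2 + 1 = 3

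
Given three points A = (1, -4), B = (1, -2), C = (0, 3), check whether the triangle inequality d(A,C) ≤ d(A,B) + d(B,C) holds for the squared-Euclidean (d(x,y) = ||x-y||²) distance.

d(A,B) = 0² + 2² = 4, d(B,C) = 1² + 5² = 26, d(A,C) = 1² + 7² = 50.
d(A,C) = 50 > 4 + 26 = 30. Triangle inequality is VIOLATED. (Squared-Euclidean is not a metric — this is a counterexample.)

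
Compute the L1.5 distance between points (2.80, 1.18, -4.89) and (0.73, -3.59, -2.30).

(Σ|x_i - y_i|^1.5)^(1/1.5) = (|2.8 - 0.73|^1.5 + |1.18 - (-3.59)|^1.5 + |-4.89 - (-2.3)|^1.5)^(1/1.5)
= (2.07^1.5 + 4.77^1.5 + 2.59^1.5)^(1/1.5) ≈ (2.9782 + 10.4178 + 4.1682)^(1/1.5) = (17.5642)^(1/1.5) ≈ 6.757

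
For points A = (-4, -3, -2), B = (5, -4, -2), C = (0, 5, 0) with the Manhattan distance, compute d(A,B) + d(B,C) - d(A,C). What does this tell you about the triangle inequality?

d(A,B) = 9 + 1 + 0 = 10, d(B,C) = 5 + 9 + 2 = 16, d(A,C) = 4 + 8 + 2 = 14.
d(A,B) + d(B,C) - d(A,C) = 10 + 16 - 14 = 26 - 14 = 12. This is ≥ 0, so the triangle inequality holds for these points.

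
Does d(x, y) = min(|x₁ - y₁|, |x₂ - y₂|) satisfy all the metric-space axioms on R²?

No. d fails identity of indiscernibles: take x = (2, 0) and y = (2, 1). Then d(x,y) = min(|2 - 2|, |0 - 1|) = min(0, 1) = 0, yet x ≠ y.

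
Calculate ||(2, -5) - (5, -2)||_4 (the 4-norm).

(Σ|x_i - y_i|^4)^(1/4) = (|2 - 5|^4 + |-5 - (-2)|^4)^(1/4)
= (3^4 + 3^4)^(1/4) = (81 + 81)^(1/4) = (162)^(1/4) ≈ 3.5676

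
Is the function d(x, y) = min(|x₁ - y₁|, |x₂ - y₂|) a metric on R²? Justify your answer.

No. d fails identity of indiscernibles: take x = (-3, 0) and y = (-3, 9). Then d(x,y) = min(|-3 - (-3)|, |0 - 9|) = min(0, 9) = 0, yet x ≠ y.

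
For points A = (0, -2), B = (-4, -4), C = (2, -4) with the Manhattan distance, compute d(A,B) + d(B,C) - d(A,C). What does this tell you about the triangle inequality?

d(A,B) = 4 + 2 = 6, d(B,C) = 6 + 0 = 6, d(A,C) = 2 + 2 = 4.
d(A,B) + d(B,C) - d(A,C) = 6 + 6 - 4 = 12 - 4 = 8. This is ≥ 0, so the triangle inequality holds for these points.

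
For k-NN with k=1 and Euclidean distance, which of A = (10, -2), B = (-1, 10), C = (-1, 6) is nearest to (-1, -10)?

Distances: d(A) ≈ 13.6015, d(B) = 20, d(C) = 16. Nearest: A = (10, -2) with distance 13.6015.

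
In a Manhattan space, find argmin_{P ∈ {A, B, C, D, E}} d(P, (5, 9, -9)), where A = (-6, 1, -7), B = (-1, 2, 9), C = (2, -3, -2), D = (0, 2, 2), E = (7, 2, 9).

Distances: d(A) = 21, d(B) = 31, d(C) = 22, d(D) = 23, d(E) = 27. Nearest: A = (-6, 1, -7) with distance 21.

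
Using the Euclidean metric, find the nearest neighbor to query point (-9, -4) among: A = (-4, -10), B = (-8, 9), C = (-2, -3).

Distances: d(A) ≈ 7.8102, d(B) ≈ 13.0384, d(C) ≈ 7.0711. Nearest: C = (-2, -3) with distance 7.0711.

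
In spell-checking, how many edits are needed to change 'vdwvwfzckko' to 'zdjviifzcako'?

Let D[i][j] be the edit distance between the first i characters of 'vdwvwfzckko' and the first j characters of 'zdjviifzcako', with D[i][0] = i, D[0][j] = j, and D[i][j] = D[i-1][j-1] if the characters match, else 1 + min(D[i-1][j], D[i][j-1], D[i-1][j-1]). Filling the table (rows: prefixes of 'vdwvwfzckko', columns: prefixes of 'zdjviifzcako'):
     ε  z  d  j  v  i  i  f  z  c  a  k  o
  ε  0  1  2  3  4  5  6  7  8  9 10 11 12
  v  1  1  2  3  3  4  5  6  7  8  9 10 11
  d  2  2  1  2  3  4  5  6  7  8  9 10 11
  w  3  3  2  2  3  4  5  6  7  8  9 10 11
  v  4  4  3  3  2  3  4  5  6  7  8  9 10
  w  5  5  4  4  3  3  4  5  6  7  8  9 10
  f  6  6  5  5  4  4  4  4  5  6  7  8  9
  z  7  6  6  6  5  5  5  5  4  5  6  7  8
  c  8  7  7  7  6  6  6  6  5  4  5  6  7
  k  9  8  8  8  7  7  7  7  6  5  5  5  6
  k 10  9  9  9  8  8  8  8  7  6  6  5  6
  o 11 10 10 10  9  9  9  9  8  7  7  6  5
The bottom-right entry gives D[11][12] = 5, so no sequence of fewer than 5 edits works. Backtracking through the table gives one optimal edit sequence (5 edits):
  vdwvwfzckko → zdwvwfzckko (sub v→z @1)
  zdwvwfzckko → zdjvwfzckko (sub w→j @3)
  zdjvwfzckko → zdjviwfzckko (ins i @5)
  zdjviwfzckko → zdjviifzckko (sub w→i @6)
  zdjviifzckko → zdjviifzcako (sub k→a @10)
Edit distance = 5.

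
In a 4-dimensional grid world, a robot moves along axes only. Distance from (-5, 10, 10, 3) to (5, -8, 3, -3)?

Σ|x_i - y_i| = |-5 - 5| + |10 - (-8)| + |10 - 3| + |3 - (-3)| = 10 + 18 + 7 + 6 = 41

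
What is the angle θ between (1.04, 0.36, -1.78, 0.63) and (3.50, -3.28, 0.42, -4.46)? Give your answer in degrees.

With u = (1.04, 0.36, -1.78, 0.63), v = (3.50, -3.28, 0.42, -4.46):
u·v = 1.04·3.5 + 0.36·(-3.28) + (-1.78)·0.42 + 0.63·(-4.46) = 3.64 + (-1.1808) + (-0.7476) + (-2.8098) = -1.0982.
|u| = √(1.04² + 0.36² + (-1.78)² + 0.63²) = √(1.0816 + 0.1296 + 3.1684 + 0.3969) = √4.7765, |v| = √(3.5² + (-3.28)² + 0.42² + (-4.46)²) = √(12.25 + 10.7584 + 0.1764 + 19.8916) = √43.0764.
cos θ = (u·v)/(|u||v|) = -1.0982/(√4.7765·√43.0764) ≈ -0.076561
θ = arccos(-0.076561) ≈ 94.39°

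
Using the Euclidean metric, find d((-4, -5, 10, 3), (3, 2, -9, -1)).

√(Σ(x_i - y_i)²) = √((-4 - 3)² + (-5 - 2)² + (10 - (-9))² + (3 - (-1))²)
= √((-7)² + (-7)² + 19² + 4²) = √(49 + 49 + 361 + 16) = √475 ≈ 21.7945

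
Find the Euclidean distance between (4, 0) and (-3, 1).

√(Σ(x_i - y_i)²) = √((4 - (-3))² + (0 - 1)²)
= √(7² + (-1)²) = √(49 + 1) = √50 ≈ 7.0711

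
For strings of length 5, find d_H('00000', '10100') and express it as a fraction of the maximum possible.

Differing positions: 1, 3. Hamming distance = 2. The maximum possible Hamming distance for length-5 strings is 5, so d_H/5 = 2/5 = 0.4.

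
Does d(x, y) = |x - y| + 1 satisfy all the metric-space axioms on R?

No. d fails identity of indiscernibles (specifically d(x,x) = 0): d(-7, -7) = |-7 - (-7)| + 1 = 0 + 1 = 1 ≠ 0.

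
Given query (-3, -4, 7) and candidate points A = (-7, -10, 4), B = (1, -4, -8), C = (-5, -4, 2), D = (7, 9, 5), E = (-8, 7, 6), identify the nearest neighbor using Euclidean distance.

Distances: d(A) ≈ 7.8102, d(B) ≈ 15.5242, d(C) ≈ 5.3852, d(D) ≈ 16.5227, d(E) ≈ 12.1244. Nearest: C = (-5, -4, 2) with distance 5.3852.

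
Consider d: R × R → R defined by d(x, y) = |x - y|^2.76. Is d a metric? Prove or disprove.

No. d(x,y) = |x-y|^2.76 fails the triangle inequality since p = 2.76 > 1. Counterexample: x = -4, y = -2, z = 2. d(x,z) = |-4 - 2|^2.76 = 6^2.76 ≈ 140.5068, but d(x,y) + d(y,z) = 2^2.76 + 4^2.76 ≈ 6.774 + 45.8866 = 52.6606. Since 140.5068 > 52.6606, the triangle inequality is violated.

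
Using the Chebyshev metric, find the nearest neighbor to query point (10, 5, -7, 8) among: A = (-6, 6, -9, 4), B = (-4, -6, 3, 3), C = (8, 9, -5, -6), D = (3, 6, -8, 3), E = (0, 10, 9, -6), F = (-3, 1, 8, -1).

Distances: d(A) = 16, d(B) = 14, d(C) = 14, d(D) = 7, d(E) = 16, d(F) = 15. Nearest: D = (3, 6, -8, 3) with distance 7.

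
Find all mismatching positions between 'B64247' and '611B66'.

Differing positions: 1, 2, 3, 4, 5, 6. Hamming distance = 6.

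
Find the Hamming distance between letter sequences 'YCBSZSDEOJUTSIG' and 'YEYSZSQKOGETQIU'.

Differing positions: 2, 3, 7, 8, 10, 11, 13, 15. Hamming distance = 8.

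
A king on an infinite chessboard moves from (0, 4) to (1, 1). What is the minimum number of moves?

max(|x_i - y_i|) = max(|0 - 1|, |4 - 1|) = max(1, 3) = 3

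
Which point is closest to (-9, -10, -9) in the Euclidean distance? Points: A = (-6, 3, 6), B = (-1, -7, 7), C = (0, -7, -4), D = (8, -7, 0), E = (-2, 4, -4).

Distances: d(A) ≈ 20.0749, d(B) ≈ 18.1384, d(C) ≈ 10.7238, d(D) ≈ 19.4679, d(E) ≈ 16.4317. Nearest: C = (0, -7, -4) with distance 10.7238.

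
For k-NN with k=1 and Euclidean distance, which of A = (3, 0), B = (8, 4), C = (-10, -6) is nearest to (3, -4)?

Distances: d(A) = 4, d(B) ≈ 9.434, d(C) ≈ 13.1529. Nearest: A = (3, 0) with distance 4.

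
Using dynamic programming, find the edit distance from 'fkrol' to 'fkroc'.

Let D[i][j] be the edit distance between the first i characters of 'fkrol' and the first j characters of 'fkroc', with D[i][0] = i, D[0][j] = j, and D[i][j] = D[i-1][j-1] if the characters match, else 1 + min(D[i-1][j], D[i][j-1], D[i-1][j-1]). Filling the table (rows: prefixes of 'fkrol', columns: prefixes of 'fkroc'):
     ε  f  k  r  o  c
  ε  0  1  2  3  4  5
  f  1  0  1  2  3  4
  k  2  1  0  1  2  3
  r  3  2  1  0  1  2
  o  4  3  2  1  0  1
  l  5  4  3  2  1  1
The bottom-right entry gives D[5][5] = 1, so no sequence of fewer than 1 edit works. Backtracking through the table gives one optimal edit sequence (1 edit):
  fkrol → fkroc (sub l→c @5)
Edit distance = 1.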